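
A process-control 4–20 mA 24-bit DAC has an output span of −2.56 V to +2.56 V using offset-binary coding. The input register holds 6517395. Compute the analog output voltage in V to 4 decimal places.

LSB = 5.12 V / 2^24 = 0.31 µV.
V_out = (−2.56) + 6517395 × 3.05176e-07 V = -0.571049 V.

-0.5710 V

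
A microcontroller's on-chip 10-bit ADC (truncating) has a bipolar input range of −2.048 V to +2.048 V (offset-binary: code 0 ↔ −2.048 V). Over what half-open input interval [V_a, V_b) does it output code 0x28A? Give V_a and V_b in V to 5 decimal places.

[0.55200 V, 0.55600 V)

LSB = 4.096/2^10 = 4.000 mV.
Code 0x28A = 650 decimal.
V_a = V_low + 650·LSB = 0.552 V; V_b = V_low + 651·LSB = 0.556 V.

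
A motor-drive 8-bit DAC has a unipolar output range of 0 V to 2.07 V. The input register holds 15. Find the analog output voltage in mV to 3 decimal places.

LSB = 2.07 V / 2^8 = 8.086 mV.
V_out = 0 + 15 × 0.00808594 V = 0.121289 V.
= 121.289 mV.

121.289 mV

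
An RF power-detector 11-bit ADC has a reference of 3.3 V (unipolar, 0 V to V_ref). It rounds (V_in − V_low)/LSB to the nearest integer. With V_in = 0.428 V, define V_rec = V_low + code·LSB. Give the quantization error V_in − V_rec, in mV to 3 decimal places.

-0.613 mV

Step size: 3.3 V ÷ 2^11 = 1.611 mV.
(V_in − V_low)/LSB = (0.428 − 0)/0.00161133 = 265.6194 → code 266 (round).
Reconstructed: 0.42861328 V.
Difference: -0.000613281 V → -0.613 mV.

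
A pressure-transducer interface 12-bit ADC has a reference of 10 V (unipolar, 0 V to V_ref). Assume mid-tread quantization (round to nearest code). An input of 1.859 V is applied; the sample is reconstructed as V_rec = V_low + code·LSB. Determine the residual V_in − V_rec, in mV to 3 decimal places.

1.090 mV

LSB = 10/2^12 = 2.441 mV.
(1.859 − 0)/0.00244141 = 761.4464; round gives code 761.
Reconstructed: 1.8579102 V.
Difference: 0.00108984 V → 1.090 mV.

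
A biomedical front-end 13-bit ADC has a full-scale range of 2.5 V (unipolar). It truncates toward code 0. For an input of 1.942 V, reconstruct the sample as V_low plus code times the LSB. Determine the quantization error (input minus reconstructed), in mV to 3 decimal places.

LSB = 2.5/2^13 = 305.18 µV.
(V_in − V_low)/LSB = (1.942 − 0)/0.000305176 = 6363.5456 → code 6363 (floor).
Reconstructed: 1.9418335 V.
Difference: 0.000166504 V → 0.167 mV.

0.167 mV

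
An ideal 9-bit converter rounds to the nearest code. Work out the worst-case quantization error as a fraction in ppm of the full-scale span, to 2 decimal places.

976.56 ppm

Rounding → worst-case error = ½ LSB = V_FS/2^10, so 1e+06/1024 = 976.562 ppm of full scale.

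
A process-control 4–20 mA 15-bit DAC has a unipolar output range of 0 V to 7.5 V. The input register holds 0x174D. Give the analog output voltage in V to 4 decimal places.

LSB = 7.5 V / 2^15 = 228.88 µV.
Code 0x174D = 5965 decimal.
V_out = 0 + 5965 × 0.000228882 V = 1.36528 V.

1.3653 V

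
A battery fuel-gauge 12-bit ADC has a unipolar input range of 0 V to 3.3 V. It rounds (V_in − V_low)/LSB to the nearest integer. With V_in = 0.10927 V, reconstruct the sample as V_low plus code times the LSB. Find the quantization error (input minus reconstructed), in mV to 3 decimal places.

-0.300 mV

Step size: 3.3 V ÷ 2^12 = 0.806 mV.
Scaled input = 135.6272 LSBs, so code = 136.
Reconstructed: 0.10957031 V.
Error = 0.10927 − 0.10957031 = -0.000300313 V = -0.300 mV.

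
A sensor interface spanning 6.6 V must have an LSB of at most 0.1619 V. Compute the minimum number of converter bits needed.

6 bits

Number of steps required ≥ 6.6 V / 0.1619 V = 40.77.
Need 2^N ≥ 40.77; 2^5 = 32, 2^6 = 64.
Minimum N = 6.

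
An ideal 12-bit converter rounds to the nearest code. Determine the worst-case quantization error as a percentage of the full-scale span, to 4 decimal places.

0.0122 %

Rounding → worst-case error = ½ LSB = V_FS/2^13, so 100/8192 = 0.012207 % of full scale.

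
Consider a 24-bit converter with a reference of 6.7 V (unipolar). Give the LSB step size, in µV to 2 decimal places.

Full-scale span = 6.7 V.
LSB = 6.7 / 2^24 = 6.7 / 16777216 = 3.99351e-07 V = 0.40 µV.

0.40 µV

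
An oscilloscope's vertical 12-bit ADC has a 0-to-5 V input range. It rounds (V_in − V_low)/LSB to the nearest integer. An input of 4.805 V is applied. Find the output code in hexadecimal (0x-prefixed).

Full-scale span = 5 V; LSB = 5/2^12 = 1.221 mV.
Input sits at 3936.256 steps above V_low.
Round → code 3936.
In hexadecimal (0x-prefixed): 0xF60.

code 0xF60 (decimal 3936)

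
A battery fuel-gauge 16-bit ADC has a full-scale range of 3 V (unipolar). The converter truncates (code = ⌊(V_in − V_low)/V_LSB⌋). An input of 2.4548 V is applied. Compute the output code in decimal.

LSB = 3 V / 65536 = 45.78 µV.
(2.4548 − 0) / 4.57764e-05 = 53625.924 LSBs.
⌊·⌋(53625.924) = 53625.

code 53625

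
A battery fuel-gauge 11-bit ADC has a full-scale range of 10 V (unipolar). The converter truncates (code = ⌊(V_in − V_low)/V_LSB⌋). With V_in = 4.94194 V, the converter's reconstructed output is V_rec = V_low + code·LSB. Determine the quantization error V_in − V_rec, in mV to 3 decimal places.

One LSB is 10 V / 2048 = 4.883 mV.
(4.94194 − 0)/0.00488281 = 1012.1093; ⌊·⌋ gives code 1012.
Code 1012 maps back to 0 + 1012×0.00488281 V = 4.9414062 V.
V_in − V_rec = 0.00053375 V = 0.534 mV.

0.534 mV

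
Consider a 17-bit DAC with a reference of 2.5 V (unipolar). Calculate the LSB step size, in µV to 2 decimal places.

Full-scale span = 2.5 V.
LSB = 2.5 / 2^17 = 2.5 / 131072 = 1.90735e-05 V = 19.07 µV.

19.07 µV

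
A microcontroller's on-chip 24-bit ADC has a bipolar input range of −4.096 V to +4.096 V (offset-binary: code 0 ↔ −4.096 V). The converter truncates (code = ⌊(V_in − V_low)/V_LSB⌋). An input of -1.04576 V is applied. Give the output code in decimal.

code 6246891

With 16777216 levels over 8.192 V, one step is 0.49 µV.
(V_in − V_low)/LSB = (-1.04576 − (−4.096)) / 4.88281e-07 = 6246891.520.
So the output code is 6246891.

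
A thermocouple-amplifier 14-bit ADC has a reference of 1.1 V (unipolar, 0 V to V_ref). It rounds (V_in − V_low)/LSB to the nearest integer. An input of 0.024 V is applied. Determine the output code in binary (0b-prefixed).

Full-scale span = 1.1 V; LSB = 1.1/2^14 = 67.14 µV.
(V_in − V_low)/LSB = (0.024 − 0) / 6.71387e-05 = 357.469.
Round → code 357.
In binary (0b-prefixed): 0b101100101.

code 0b101100101 (decimal 357)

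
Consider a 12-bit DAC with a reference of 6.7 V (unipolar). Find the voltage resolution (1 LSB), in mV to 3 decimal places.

1.636 mV

Full-scale span = 6.7 V.
LSB = 6.7 / 2^12 = 6.7 / 4096 = 0.00163574 V = 1.636 mV.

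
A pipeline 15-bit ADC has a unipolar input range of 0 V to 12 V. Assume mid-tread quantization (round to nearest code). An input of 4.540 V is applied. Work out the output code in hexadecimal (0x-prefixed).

code 0x306D (decimal 12397)

Full-scale span = 12 V; LSB = 12/2^15 = 366.21 µV.
(V_in − V_low)/LSB = (4.540 − 0) / 0.000366211 = 12397.227.
round(12397.227) = 12397.
In hexadecimal (0x-prefixed): 0x306D.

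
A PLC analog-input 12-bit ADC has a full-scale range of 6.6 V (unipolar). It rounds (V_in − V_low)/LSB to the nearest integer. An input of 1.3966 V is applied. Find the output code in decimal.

LSB = 6.6 V / 4096 = 1.611 mV.
Input sits at 866.738 steps above V_low.
So the output code is 867.

code 867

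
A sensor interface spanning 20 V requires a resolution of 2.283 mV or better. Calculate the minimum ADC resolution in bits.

14 bits

Number of steps required ≥ 20 V / 2.283 mV = 8760.40.
Need 2^N ≥ 8760.40; 2^13 = 8192, 2^14 = 16384.
Minimum N = 14.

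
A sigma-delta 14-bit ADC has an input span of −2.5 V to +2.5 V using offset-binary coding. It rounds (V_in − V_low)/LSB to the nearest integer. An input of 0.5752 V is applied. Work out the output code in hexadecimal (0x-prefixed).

Full-scale span = 5 V; LSB = 5/2^14 = 305.18 µV.
(0.5752 − (−2.5)) / 0.000305176 = 10076.815 LSBs.
So the output code is 10077.
In hexadecimal (0x-prefixed): 0x275D.

code 0x275D (decimal 10077)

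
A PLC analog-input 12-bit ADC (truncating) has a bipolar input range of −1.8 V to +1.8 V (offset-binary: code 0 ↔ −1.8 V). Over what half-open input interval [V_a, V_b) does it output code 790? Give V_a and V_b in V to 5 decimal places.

LSB = 3.6/2^12 = 0.879 mV.
V_a = V_low + 790·LSB = -1.10566 V; V_b = V_low + 791·LSB = -1.10479 V.

[-1.10566 V, -1.10479 V)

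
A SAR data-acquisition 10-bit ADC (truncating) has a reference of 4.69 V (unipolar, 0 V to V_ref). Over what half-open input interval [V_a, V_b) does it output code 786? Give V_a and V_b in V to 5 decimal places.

LSB = 4.69/2^10 = 4.580 mV.
V_a = V_low + 786·LSB = 3.59994 V; V_b = V_low + 787·LSB = 3.60452 V.

[3.59994 V, 3.60452 V)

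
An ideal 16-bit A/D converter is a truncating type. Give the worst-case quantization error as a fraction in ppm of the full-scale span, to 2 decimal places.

15.26 ppm

Truncating → worst-case error = 1 LSB = V_FS/2^16, so 1e+06/65536 = 15.2588 ppm of full scale.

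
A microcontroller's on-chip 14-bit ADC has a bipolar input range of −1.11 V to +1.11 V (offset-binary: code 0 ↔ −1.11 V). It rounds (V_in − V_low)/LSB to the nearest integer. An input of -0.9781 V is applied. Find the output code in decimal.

code 973

With 16384 levels over 2.22 V, one step is 135.50 µV.
(-0.9781 − (−1.11)) / 0.000135498 = 973.446 LSBs.
So the output code is 973.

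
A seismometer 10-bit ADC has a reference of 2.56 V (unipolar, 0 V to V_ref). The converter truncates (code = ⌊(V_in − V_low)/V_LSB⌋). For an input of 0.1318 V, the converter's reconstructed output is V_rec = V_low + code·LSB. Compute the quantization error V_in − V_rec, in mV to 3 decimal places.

Step size: 2.56 V ÷ 2^10 = 2.500 mV.
Scaled input = 52.7200 LSBs, so code = 52.
V_rec = 0 + 52·0.0025 = 0.13 V.
Difference: 0.0018 V → 1.800 mV.

1.800 mV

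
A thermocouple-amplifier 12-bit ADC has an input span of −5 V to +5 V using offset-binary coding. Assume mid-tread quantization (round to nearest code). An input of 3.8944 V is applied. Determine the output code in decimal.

Full-scale span = 10 V; LSB = 10/2^12 = 2.441 mV.
(3.8944 − (−5)) / 0.00244141 = 3643.146 LSBs.
So the output code is 3643.

code 3643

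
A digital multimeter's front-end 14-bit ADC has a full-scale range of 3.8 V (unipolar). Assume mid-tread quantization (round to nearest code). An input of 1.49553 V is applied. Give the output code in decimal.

Full-scale span = 3.8 V; LSB = 3.8/2^14 = 231.93 µV.
Input sits at 6448.096 steps above V_low.
So the output code is 6448.

code 6448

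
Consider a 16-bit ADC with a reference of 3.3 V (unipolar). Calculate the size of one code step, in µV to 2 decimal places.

50.35 µV

Full-scale span = 3.3 V.
LSB = 3.3 / 2^16 = 3.3 / 65536 = 5.0354e-05 V = 50.35 µV.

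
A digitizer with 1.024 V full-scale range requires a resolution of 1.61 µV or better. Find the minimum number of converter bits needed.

Number of steps required ≥ 1.024 V / 1.61 µV = 636024.84.
Need 2^N ≥ 636024.84; 2^19 = 524288, 2^20 = 1048576.
Minimum N = 20.

20 bits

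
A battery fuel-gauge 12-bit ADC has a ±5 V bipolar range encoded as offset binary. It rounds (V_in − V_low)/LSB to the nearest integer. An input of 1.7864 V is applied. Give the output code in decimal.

Full-scale span = 10 V; LSB = 10/2^12 = 2.441 mV.
Input sits at 2779.709 steps above V_low.
Round → code 2780.

code 2780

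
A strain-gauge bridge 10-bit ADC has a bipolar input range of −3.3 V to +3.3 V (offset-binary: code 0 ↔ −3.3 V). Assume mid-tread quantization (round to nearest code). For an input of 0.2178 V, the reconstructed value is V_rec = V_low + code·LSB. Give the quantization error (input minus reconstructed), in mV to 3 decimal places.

Step size: 6.6 V ÷ 2^10 = 6.445 mV.
Scaled input = 545.7920 LSBs, so code = 546.
V_rec = (−3.3) + 546·0.00644531 = 0.21914063 V.
Error = 0.2178 − 0.21914063 = -0.00134063 V = -1.341 mV.

-1.341 mV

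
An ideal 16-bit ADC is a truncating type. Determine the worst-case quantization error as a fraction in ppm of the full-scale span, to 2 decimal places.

Truncating → worst-case error = 1 LSB = V_FS/2^16, so 1e+06/65536 = 15.2588 ppm of full scale.

15.26 ppm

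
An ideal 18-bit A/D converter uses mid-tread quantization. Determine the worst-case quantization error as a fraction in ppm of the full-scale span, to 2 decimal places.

1.91 ppm

Rounding → worst-case error = ½ LSB = V_FS/2^19, so 1e+06/524288 = 1.90735 ppm of full scale.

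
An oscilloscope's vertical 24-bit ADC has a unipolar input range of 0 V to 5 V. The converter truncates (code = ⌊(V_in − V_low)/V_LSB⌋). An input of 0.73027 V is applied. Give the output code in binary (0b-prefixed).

With 16777216 levels over 5 V, one step is 0.30 µV.
(V_in − V_low)/LSB = (0.73027 − 0) / 2.98023e-07 = 2450379.506.
⌊·⌋(2450379.506) = 2450379.
In binary (0b-prefixed): 0b1001010110001111001011.

code 0b1001010110001111001011 (decimal 2450379)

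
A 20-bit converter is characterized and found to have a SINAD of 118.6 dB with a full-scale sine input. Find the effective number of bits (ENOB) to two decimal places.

ENOB = (SINAD − 1.76) / 6.02 = (118.6 − 1.76)/6.02 = 19.409.

19.41 bits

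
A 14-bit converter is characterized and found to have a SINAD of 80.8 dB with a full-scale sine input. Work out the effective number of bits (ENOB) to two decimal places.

13.13 bits

ENOB = (SINAD − 1.76) / 6.02 = (80.8 − 1.76)/6.02 = 13.130.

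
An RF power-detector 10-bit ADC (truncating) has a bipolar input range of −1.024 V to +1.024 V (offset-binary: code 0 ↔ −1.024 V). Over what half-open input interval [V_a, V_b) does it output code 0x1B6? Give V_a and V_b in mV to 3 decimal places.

[-148.000 mV, -146.000 mV)

LSB = 2.048/2^10 = 2.000 mV.
Code 0x1B6 = 438 decimal.
V_a = V_low + 438·LSB = -0.148 V; V_b = V_low + 439·LSB = -0.146 V.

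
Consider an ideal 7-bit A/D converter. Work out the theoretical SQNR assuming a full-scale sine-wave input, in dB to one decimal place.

SNR ≈ 6.02·N + 1.76 dB = 6.02·7 + 1.76 = 43.90 dB.

43.9 dB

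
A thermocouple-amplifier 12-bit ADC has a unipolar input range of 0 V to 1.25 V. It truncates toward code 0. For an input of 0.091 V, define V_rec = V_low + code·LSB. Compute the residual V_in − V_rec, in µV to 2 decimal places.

LSB = 1.25/2^12 = 305.18 µV.
Scaled input = 298.1888 LSBs, so code = 298.
V_rec = 0 + 298·0.000305176 = 0.090942383 V.
Difference: 5.76172e-05 V → 57.62 µV.

57.62 µV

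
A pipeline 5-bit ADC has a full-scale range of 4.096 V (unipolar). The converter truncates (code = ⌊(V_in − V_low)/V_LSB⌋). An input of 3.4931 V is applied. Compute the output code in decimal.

code 27

With 32 levels over 4.096 V, one step is 128.000 mV.
(3.4931 − 0) / 0.128 = 27.290 LSBs.
Floor → code 27.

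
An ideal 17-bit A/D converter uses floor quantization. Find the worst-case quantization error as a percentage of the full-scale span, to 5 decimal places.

Truncating → worst-case error = 1 LSB = V_FS/2^17, so 100/131072 = 0.000762939 % of full scale.

0.00076 %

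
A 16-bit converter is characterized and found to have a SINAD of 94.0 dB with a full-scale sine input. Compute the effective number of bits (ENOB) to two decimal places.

ENOB = (SINAD − 1.76) / 6.02 = (94.0 − 1.76)/6.02 = 15.322.

15.32 bits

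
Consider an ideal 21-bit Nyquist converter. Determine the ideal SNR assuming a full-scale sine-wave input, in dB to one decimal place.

128.2 dB

SNR ≈ 6.02·N + 1.76 dB = 6.02·21 + 1.76 = 128.18 dB.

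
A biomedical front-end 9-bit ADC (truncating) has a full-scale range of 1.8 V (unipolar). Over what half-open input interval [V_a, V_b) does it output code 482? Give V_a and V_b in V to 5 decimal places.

[1.69453 V, 1.69805 V)

LSB = 1.8/2^9 = 3.516 mV.
V_a = V_low + 482·LSB = 1.69453 V; V_b = V_low + 483·LSB = 1.69805 V.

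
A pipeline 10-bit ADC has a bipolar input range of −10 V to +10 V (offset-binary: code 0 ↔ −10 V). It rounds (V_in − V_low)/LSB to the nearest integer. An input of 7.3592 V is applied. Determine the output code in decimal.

Full-scale span = 20 V; LSB = 20/2^10 = 19.531 mV.
(V_in − V_low)/LSB = (7.3592 − (−10)) / 0.0195312 = 888.791.
Round → code 889.

code 889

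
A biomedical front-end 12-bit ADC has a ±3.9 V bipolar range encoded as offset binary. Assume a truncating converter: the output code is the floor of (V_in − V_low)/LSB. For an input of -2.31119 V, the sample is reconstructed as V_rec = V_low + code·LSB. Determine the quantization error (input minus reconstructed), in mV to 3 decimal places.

Step size: 7.8 V ÷ 2^12 = 1.904 mV.
Scaled input = 834.3289 LSBs, so code = 834.
Reconstructed: -2.3118164 V.
Difference: 0.000626406 V → 0.626 mV.

0.626 mV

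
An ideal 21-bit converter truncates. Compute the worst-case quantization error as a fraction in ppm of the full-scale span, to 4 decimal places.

0.4768 ppm

Truncating → worst-case error = 1 LSB = V_FS/2^21, so 1e+06/2097152 = 0.476837 ppm of full scale.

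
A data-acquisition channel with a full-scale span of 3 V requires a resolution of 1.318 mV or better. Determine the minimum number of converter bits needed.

12 bits

Number of steps required ≥ 3 V / 1.318 mV = 2276.18.
Need 2^N ≥ 2276.18; 2^11 = 2048, 2^12 = 4096.
Minimum N = 12.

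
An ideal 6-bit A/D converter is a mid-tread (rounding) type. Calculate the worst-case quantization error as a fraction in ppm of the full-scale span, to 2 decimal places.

Rounding → worst-case error = ½ LSB = V_FS/2^7, so 1e+06/128 = 7812.5 ppm of full scale.

7812.50 ppm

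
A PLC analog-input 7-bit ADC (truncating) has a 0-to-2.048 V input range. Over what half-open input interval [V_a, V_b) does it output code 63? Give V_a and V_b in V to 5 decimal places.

LSB = 2.048/2^7 = 16.000 mV.
V_a = V_low + 63·LSB = 1.008 V; V_b = V_low + 64·LSB = 1.024 V.

[1.00800 V, 1.02400 V)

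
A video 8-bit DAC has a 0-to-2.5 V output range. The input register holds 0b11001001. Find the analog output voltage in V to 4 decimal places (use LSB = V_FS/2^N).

1.9629 V

LSB = 2.5 V / 2^8 = 9.766 mV.
Code 0b11001001 = 201 decimal.
V_out = 0 + 201 × 0.00976562 V = 1.96289 V.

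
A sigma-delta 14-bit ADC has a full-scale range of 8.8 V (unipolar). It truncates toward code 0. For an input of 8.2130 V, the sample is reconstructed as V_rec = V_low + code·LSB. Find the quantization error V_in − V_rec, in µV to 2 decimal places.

Step size: 8.8 V ÷ 2^14 = 0.537 mV.
Scaled input = 15291.1127 LSBs, so code = 15291.
V_rec = 0 + 15291·0.000537109 = 8.2129395 V.
Error = 8.2130 − 8.2129395 = 6.05469e-05 V = 60.55 µV.

60.55 µV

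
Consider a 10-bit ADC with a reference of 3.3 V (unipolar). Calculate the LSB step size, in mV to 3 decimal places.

Full-scale span = 3.3 V.
LSB = 3.3 / 2^10 = 3.3 / 1024 = 0.00322266 V = 3.223 mV.

3.223 mV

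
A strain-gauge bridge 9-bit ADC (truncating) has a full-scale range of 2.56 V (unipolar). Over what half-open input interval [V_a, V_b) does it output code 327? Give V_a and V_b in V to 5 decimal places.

LSB = 2.56/2^9 = 5.000 mV.
V_a = V_low + 327·LSB = 1.635 V; V_b = V_low + 328·LSB = 1.64 V.

[1.63500 V, 1.64000 V)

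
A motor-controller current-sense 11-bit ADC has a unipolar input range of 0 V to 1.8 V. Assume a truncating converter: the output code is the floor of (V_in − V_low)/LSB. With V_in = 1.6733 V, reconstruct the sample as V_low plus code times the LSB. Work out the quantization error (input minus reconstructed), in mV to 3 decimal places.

Step size: 1.8 V ÷ 2^11 = 0.879 mV.
(1.6733 − 0)/0.000878906 = 1903.8436; ⌊·⌋ gives code 1903.
Code 1903 maps back to 0 + 1903×0.000878906 V = 1.6725586 V.
Difference: 0.000741406 V → 0.741 mV.

0.741 mV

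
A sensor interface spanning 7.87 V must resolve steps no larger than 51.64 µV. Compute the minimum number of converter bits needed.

Number of steps required ≥ 7.87 V / 51.64 µV = 152401.24.
Need 2^N ≥ 152401.24; 2^17 = 131072, 2^18 = 262144.
Minimum N = 18.

18 bits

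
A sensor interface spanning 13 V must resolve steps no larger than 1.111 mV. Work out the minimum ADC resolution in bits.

Number of steps required ≥ 13 V / 1.111 mV = 11701.17.
Need 2^N ≥ 11701.17; 2^13 = 8192, 2^14 = 16384.
Minimum N = 14.

14 bits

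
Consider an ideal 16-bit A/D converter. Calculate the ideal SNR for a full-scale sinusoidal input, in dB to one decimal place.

98.1 dB

SNR ≈ 6.02·N + 1.76 dB = 6.02·16 + 1.76 = 98.08 dB.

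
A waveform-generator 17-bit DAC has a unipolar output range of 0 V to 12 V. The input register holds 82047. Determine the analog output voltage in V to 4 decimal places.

7.5116 V

LSB = 12 V / 2^17 = 91.55 µV.
V_out = 0 + 82047 × 9.15527e-05 V = 7.51163 V.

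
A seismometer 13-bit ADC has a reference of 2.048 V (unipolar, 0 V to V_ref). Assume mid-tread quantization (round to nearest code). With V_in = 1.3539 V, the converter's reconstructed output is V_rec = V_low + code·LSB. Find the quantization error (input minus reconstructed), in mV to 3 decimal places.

-0.100 mV

One LSB is 2.048 V / 8192 = 250.00 µV.
(1.3539 − 0)/0.00025 = 5415.6000; round gives code 5416.
V_rec = 0 + 5416·0.00025 = 1.354 V.
Error = 1.3539 − 1.354 = -0.0001 V = -0.100 mV.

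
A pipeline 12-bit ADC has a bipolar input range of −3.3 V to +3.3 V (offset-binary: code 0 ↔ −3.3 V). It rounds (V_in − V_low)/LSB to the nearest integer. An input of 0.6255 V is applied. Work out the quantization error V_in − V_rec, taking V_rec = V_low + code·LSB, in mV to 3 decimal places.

One LSB is 6.6 V / 4096 = 1.611 mV.
(0.6255 − (−3.3))/0.00161133 = 2436.1891; round gives code 2436.
Reconstructed: 0.62519531 V.
V_in − V_rec = 0.000304687 V = 0.305 mV.

0.305 mV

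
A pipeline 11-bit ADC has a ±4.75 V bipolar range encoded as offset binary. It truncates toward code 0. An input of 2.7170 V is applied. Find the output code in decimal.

code 1609

With 2048 levels over 9.5 V, one step is 4.639 mV.
Input sits at 1609.728 steps above V_low.
So the output code is 1609.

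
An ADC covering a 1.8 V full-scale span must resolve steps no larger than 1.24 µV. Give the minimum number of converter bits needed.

21 bits

Number of steps required ≥ 1.8 V / 1.24 µV = 1451612.90.
Need 2^N ≥ 1451612.90; 2^20 = 1048576, 2^21 = 2097152.
Minimum N = 21.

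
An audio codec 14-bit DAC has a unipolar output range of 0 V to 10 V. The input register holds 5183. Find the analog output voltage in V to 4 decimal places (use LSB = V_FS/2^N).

3.1635 V

LSB = 10 V / 2^14 = 0.610 mV.
V_out = 0 + 5183 × 0.000610352 V = 3.16345 V.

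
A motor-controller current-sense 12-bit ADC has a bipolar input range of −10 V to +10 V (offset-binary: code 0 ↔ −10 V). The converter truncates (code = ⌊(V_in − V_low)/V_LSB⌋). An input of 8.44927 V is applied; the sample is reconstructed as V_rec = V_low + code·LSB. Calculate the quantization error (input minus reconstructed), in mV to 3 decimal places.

2.004 mV

Step size: 20 V ÷ 2^12 = 4.883 mV.
Scaled input = 3778.4105 LSBs, so code = 3778.
Reconstructed: 8.4472656 V.
Difference: 0.00200438 V → 2.004 mV.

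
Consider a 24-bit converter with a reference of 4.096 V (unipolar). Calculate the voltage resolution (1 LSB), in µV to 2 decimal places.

0.24 µV

Full-scale span = 4.096 V.
LSB = 4.096 / 2^24 = 4.096 / 16777216 = 2.44141e-07 V = 0.24 µV.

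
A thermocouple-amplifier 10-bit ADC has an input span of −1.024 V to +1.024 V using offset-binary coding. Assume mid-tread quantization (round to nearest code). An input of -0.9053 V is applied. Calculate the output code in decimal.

With 1024 levels over 2.048 V, one step is 2.000 mV.
(V_in − V_low)/LSB = (-0.9053 − (−1.024)) / 0.002 = 59.350.
round(59.350) = 59.

code 59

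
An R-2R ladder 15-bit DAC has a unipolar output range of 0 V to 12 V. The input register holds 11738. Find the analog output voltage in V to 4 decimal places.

LSB = 12 V / 2^15 = 366.21 µV.
V_out = 0 + 11738 × 0.000366211 V = 4.29858 V.

4.2986 V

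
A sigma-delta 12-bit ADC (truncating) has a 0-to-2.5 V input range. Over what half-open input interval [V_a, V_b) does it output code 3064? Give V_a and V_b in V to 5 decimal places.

LSB = 2.5/2^12 = 0.610 mV.
V_a = V_low + 3064·LSB = 1.87012 V; V_b = V_low + 3065·LSB = 1.87073 V.

[1.87012 V, 1.87073 V)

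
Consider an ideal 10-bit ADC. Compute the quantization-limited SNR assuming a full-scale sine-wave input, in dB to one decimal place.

SNR ≈ 6.02·N + 1.76 dB = 6.02·10 + 1.76 = 61.96 dB.

62.0 dB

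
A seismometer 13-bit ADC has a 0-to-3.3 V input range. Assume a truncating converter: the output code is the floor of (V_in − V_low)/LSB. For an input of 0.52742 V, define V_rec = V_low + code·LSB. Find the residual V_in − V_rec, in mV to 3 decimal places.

0.113 mV

One LSB is 3.3 V / 8192 = 402.83 µV.
(V_in − V_low)/LSB = (0.52742 − 0)/0.000402832 = 1309.2802 → code 1309 (floor).
Reconstructed: 0.52730713 V.
Difference: 0.000112871 V → 0.113 mV.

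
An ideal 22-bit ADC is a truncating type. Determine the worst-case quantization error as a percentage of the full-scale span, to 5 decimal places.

0.00002 %

Truncating → worst-case error = 1 LSB = V_FS/2^22, so 100/4194304 = 2.38419e-05 % of full scale.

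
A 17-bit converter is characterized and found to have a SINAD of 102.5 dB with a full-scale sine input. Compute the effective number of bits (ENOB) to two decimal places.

ENOB = (SINAD − 1.76) / 6.02 = (102.5 − 1.76)/6.02 = 16.734.

16.73 bits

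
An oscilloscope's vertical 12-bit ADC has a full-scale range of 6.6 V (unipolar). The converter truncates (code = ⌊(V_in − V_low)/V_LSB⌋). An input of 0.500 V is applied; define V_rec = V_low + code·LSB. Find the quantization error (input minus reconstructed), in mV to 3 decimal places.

0.488 mV

Step size: 6.6 V ÷ 2^12 = 1.611 mV.
(V_in − V_low)/LSB = (0.500 − 0)/0.00161133 = 310.3030 → code 310 (floor).
V_rec = 0 + 310·0.00161133 = 0.49951172 V.
V_in − V_rec = 0.000488281 V = 0.488 mV.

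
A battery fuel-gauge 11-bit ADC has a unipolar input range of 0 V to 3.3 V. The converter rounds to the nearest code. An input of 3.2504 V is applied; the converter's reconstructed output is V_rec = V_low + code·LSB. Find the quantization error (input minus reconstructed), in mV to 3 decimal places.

Step size: 3.3 V ÷ 2^11 = 1.611 mV.
(3.2504 − 0)/0.00161133 = 2017.2179; round gives code 2017.
V_rec = 0 + 2017·0.00161133 = 3.2500488 V.
V_in − V_rec = 0.000351172 V = 0.351 mV.

0.351 mV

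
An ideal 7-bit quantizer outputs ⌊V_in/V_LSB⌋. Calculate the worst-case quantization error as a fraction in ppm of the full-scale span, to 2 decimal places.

7812.50 ppm

Truncating → worst-case error = 1 LSB = V_FS/2^7, so 1e+06/128 = 7812.5 ppm of full scale.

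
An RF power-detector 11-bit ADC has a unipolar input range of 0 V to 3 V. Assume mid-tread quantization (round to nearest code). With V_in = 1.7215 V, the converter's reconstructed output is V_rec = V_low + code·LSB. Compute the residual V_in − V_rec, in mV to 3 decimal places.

0.309 mV

LSB = 3/2^11 = 1.465 mV.
(V_in − V_low)/LSB = (1.7215 − 0)/0.00146484 = 1175.2107 → code 1175 (round).
Code 1175 maps back to 0 + 1175×0.00146484 V = 1.7211914 V.
Error = 1.7215 − 1.7211914 = 0.000308594 V = 0.309 mV.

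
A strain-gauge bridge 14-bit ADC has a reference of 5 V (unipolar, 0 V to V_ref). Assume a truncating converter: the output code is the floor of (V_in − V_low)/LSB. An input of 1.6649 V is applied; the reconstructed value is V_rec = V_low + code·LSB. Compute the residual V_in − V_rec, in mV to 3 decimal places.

Step size: 5 V ÷ 2^14 = 305.18 µV.
Scaled input = 5455.5443 LSBs, so code = 5455.
Reconstructed: 1.6647339 V.
V_in − V_rec = 0.000166113 V = 0.166 mV.

0.166 mV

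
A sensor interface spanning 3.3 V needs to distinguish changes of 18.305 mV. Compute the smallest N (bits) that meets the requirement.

Number of steps required ≥ 3.3 V / 18.305 mV = 180.28.
Need 2^N ≥ 180.28; 2^7 = 128, 2^8 = 256.
Minimum N = 8.

8 bits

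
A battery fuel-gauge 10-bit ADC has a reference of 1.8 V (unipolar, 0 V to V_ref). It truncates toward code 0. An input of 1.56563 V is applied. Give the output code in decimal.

code 890

LSB = 1.8 V / 1024 = 1.758 mV.
(V_in − V_low)/LSB = (1.56563 − 0) / 0.00175781 = 890.670.
So the output code is 890.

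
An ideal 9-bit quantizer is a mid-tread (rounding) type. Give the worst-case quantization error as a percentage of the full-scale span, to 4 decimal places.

0.0977 %

Rounding → worst-case error = ½ LSB = V_FS/2^10, so 100/1024 = 0.0976562 % of full scale.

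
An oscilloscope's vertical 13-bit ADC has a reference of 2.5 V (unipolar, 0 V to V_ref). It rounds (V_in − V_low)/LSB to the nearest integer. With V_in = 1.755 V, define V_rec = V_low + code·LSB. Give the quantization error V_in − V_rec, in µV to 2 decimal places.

Step size: 2.5 V ÷ 2^13 = 305.18 µV.
Scaled input = 5750.7840 LSBs, so code = 5751.
Code 5751 maps back to 0 + 5751×0.000305176 V = 1.7550659 V.
Difference: -6.5918e-05 V → -65.92 µV.

-65.92 µV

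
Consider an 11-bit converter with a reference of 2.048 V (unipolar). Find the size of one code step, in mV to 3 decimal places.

1.000 mV

Full-scale span = 2.048 V.
LSB = 2.048 / 2^11 = 2.048 / 2048 = 0.001 V = 1.000 mV.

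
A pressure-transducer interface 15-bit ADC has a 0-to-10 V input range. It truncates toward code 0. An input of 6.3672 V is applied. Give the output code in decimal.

code 20864

With 32768 levels over 10 V, one step is 305.18 µV.
Input sits at 20864.041 steps above V_low.
Floor → code 20864.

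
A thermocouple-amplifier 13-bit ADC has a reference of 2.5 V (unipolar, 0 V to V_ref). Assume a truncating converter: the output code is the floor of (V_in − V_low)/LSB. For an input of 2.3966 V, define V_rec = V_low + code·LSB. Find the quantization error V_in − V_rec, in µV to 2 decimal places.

54.59 µV

One LSB is 2.5 V / 8192 = 305.18 µV.
Scaled input = 7853.1789 LSBs, so code = 7853.
Code 7853 maps back to 0 + 7853×0.000305176 V = 2.3965454 V.
V_in − V_rec = 5.45898e-05 V = 54.59 µV.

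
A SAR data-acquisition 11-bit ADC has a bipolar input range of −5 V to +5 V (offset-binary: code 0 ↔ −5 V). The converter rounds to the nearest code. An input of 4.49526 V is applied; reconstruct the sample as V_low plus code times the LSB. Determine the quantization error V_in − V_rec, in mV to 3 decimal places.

-1.810 mV

One LSB is 10 V / 2048 = 4.883 mV.
Scaled input = 1944.6292 LSBs, so code = 1945.
V_rec = (−5) + 1945·0.00488281 = 4.4970703 V.
Difference: -0.00181031 V → -1.810 mV.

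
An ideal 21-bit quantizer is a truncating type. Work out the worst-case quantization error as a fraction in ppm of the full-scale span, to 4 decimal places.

Truncating → worst-case error = 1 LSB = V_FS/2^21, so 1e+06/2097152 = 0.476837 ppm of full scale.

0.4768 ppm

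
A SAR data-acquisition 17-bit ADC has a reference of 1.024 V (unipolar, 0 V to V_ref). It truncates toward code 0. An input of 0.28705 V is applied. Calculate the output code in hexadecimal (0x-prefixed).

code 0x8F86 (decimal 36742)

Full-scale span = 1.024 V; LSB = 1.024/2^17 = 7.81 µV.
(V_in − V_low)/LSB = (0.28705 − 0) / 7.8125e-06 = 36742.400.
⌊·⌋(36742.400) = 36742.
In hexadecimal (0x-prefixed): 0x8F86.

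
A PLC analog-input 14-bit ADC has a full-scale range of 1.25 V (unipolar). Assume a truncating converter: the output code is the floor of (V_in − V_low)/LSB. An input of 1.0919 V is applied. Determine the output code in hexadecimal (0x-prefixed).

code 0x37E7 (decimal 14311)

LSB = 1.25 V / 16384 = 76.29 µV.
(V_in − V_low)/LSB = (1.0919 − 0) / 7.62939e-05 = 14311.752.
Floor → code 14311.
In hexadecimal (0x-prefixed): 0x37E7.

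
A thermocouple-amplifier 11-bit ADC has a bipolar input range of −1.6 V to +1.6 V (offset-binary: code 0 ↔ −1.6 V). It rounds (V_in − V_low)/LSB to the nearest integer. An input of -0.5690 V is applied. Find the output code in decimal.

code 660

Full-scale span = 3.2 V; LSB = 3.2/2^11 = 1.562 mV.
Input sits at 659.840 steps above V_low.
So the output code is 660.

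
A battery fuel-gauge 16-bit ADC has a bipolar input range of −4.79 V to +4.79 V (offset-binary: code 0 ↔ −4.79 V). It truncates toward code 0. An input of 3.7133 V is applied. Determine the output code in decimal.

code 58170

LSB = 9.58 V / 65536 = 146.18 µV.
Input sits at 58170.383 steps above V_low.
Floor → code 58170.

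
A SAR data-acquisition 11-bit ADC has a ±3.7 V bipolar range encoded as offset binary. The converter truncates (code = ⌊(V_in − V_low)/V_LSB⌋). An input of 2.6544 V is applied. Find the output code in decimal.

code 1758

With 2048 levels over 7.4 V, one step is 3.613 mV.
(V_in − V_low)/LSB = (2.6544 − (−3.7)) / 0.00361328 = 1758.623.
So the output code is 1758.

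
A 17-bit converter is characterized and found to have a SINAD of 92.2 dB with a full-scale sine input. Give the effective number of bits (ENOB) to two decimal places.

15.02 bits

ENOB = (SINAD − 1.76) / 6.02 = (92.2 − 1.76)/6.02 = 15.023.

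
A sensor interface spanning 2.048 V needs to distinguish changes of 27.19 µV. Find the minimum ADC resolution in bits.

17 bits

Number of steps required ≥ 2.048 V / 27.19 µV = 75321.81.
Need 2^N ≥ 75321.81; 2^16 = 65536, 2^17 = 131072.
Minimum N = 17.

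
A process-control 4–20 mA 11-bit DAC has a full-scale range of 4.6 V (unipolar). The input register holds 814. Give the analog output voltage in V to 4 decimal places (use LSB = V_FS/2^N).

LSB = 4.6 V / 2^11 = 2.246 mV.
V_out = 0 + 814 × 0.00224609 V = 1.82832 V.

1.8283 V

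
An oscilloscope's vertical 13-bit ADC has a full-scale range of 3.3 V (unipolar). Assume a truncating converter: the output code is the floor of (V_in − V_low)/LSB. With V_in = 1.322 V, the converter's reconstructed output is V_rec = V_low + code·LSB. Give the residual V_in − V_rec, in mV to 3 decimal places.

LSB = 3.3/2^13 = 402.83 µV.
Scaled input = 3281.7648 LSBs, so code = 3281.
Code 3281 maps back to 0 + 3281×0.000402832 V = 1.3216919 V.
Difference: 0.000308105 V → 0.308 mV.

0.308 mV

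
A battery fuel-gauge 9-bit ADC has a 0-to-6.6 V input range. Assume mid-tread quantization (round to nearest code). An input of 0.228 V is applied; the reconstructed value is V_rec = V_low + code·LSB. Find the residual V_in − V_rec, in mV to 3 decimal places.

-4.031 mV

One LSB is 6.6 V / 512 = 12.891 mV.
(0.228 − 0)/0.0128906 = 17.6873; round gives code 18.
V_rec = 0 + 18·0.0128906 = 0.23203125 V.
V_in − V_rec = -0.00403125 V = -4.031 mV.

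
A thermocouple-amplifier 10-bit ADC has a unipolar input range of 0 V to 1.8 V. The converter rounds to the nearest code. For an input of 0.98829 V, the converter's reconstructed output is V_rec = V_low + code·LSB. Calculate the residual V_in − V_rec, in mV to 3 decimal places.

0.399 mV

Step size: 1.8 V ÷ 2^10 = 1.758 mV.
(V_in − V_low)/LSB = (0.98829 − 0)/0.00175781 = 562.2272 → code 562 (round).
Code 562 maps back to 0 + 562×0.00175781 V = 0.98789063 V.
V_in − V_rec = 0.000399375 V = 0.399 mV.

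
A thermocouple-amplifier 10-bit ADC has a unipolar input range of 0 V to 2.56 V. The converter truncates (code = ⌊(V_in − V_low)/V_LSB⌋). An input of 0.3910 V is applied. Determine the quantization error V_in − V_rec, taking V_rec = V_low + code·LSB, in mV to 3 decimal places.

LSB = 2.56/2^10 = 2.500 mV.
(V_in − V_low)/LSB = (0.3910 − 0)/0.0025 = 156.4000 → code 156 (floor).
Code 156 maps back to 0 + 156×0.0025 V = 0.39 V.
Error = 0.3910 − 0.39 = 0.001 V = 1.000 mV.

1.000 mV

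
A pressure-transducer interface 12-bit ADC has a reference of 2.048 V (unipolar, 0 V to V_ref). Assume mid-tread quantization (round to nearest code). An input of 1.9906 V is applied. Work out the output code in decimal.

code 3981

With 4096 levels over 2.048 V, one step is 0.500 mV.
Input sits at 3981.200 steps above V_low.
Round → code 3981.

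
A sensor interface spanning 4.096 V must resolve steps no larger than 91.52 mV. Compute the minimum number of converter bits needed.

6 bits

Number of steps required ≥ 4.096 V / 91.52 mV = 44.76.
Need 2^N ≥ 44.76; 2^5 = 32, 2^6 = 64.
Minimum N = 6.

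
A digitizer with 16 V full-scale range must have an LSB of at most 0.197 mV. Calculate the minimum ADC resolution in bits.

Number of steps required ≥ 16 V / 0.197 mV = 81218.27.
Need 2^N ≥ 81218.27; 2^16 = 65536, 2^17 = 131072.
Minimum N = 17.

17 bits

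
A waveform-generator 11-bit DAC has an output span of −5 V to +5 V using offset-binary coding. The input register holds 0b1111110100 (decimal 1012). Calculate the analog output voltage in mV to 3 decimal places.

-58.594 mV

LSB = 10 V / 2^11 = 4.883 mV.
Code 0b1111110100 = 1012 decimal.
V_out = (−5) + 1012 × 0.00488281 V = -0.0585938 V.
= -58.594 mV.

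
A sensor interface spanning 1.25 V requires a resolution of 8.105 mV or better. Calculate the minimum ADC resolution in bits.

Number of steps required ≥ 1.25 V / 8.105 mV = 154.23.
Need 2^N ≥ 154.23; 2^7 = 128, 2^8 = 256.
Minimum N = 8.

8 bits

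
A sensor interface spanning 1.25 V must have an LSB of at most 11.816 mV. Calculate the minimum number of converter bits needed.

7 bits

Number of steps required ≥ 1.25 V / 11.816 mV = 105.79.
Need 2^N ≥ 105.79; 2^6 = 64, 2^7 = 128.
Minimum N = 7.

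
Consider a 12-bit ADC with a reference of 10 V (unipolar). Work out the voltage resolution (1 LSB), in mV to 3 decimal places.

2.441 mV

Full-scale span = 10 V.
LSB = 10 / 2^12 = 10 / 4096 = 0.00244141 V = 2.441 mV.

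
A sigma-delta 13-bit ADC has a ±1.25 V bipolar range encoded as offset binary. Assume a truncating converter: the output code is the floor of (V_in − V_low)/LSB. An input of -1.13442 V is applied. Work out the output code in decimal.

Full-scale span = 2.5 V; LSB = 2.5/2^13 = 305.18 µV.
(V_in − V_low)/LSB = (-1.13442 − (−1.25)) / 0.000305176 = 378.733.
So the output code is 378.

code 378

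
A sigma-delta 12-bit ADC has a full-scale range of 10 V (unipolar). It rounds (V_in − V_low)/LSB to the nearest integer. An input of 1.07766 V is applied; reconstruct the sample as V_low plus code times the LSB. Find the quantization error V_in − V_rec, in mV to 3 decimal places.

Step size: 10 V ÷ 2^12 = 2.441 mV.
(V_in − V_low)/LSB = (1.07766 − 0)/0.00244141 = 441.4095 → code 441 (round).
Code 441 maps back to 0 + 441×0.00244141 V = 1.0766602 V.
Difference: 0.000999844 V → 1.000 mV.

1.000 mV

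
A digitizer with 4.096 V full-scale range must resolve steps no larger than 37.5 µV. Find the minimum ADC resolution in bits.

17 bits

Number of steps required ≥ 4.096 V / 37.5 µV = 109226.67.
Need 2^N ≥ 109226.67; 2^16 = 65536, 2^17 = 131072.
Minimum N = 17.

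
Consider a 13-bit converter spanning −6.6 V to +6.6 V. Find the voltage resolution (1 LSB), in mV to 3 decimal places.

1.611 mV

Full-scale span = 13.2 V.
LSB = 13.2 / 2^13 = 13.2 / 8192 = 0.00161133 V = 1.611 mV.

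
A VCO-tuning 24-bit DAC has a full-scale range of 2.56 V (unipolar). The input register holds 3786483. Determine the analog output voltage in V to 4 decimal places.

LSB = 2.56 V / 2^24 = 0.15 µV.
V_out = 0 + 3786483 × 1.52588e-07 V = 0.577771 V.

0.5778 V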